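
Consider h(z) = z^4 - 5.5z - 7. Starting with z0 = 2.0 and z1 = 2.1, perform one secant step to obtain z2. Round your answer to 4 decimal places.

2.0690

h(2.0) = -2.000000, h(2.1) = 0.898100
z2 = 2.100000 − 0.898100·(2.100000 − 2.000000) / (0.898100 − (-2.000000)) = 2.100000 − (0.089810)/(2.898100) = 2.069011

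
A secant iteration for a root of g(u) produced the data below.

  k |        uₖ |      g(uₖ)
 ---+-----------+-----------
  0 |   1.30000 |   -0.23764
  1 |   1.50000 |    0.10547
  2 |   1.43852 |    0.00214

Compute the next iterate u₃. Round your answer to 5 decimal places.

1.43725

u₃ = 1.43852 − 0.00214·(1.43852 − 1.50000) / (0.00214 − 0.10547)
   = 1.43852 − (-0.0001316)/(-0.1033300) = 1.4372467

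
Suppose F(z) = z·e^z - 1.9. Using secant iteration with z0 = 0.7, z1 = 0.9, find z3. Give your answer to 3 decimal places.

F(0.7) = -0.49037, F(0.9) = 0.31364
z2 = 0.90000 − 0.31364·(0.90000 − 0.70000) / (0.31364 − (-0.49037)) = 0.90000 − (0.06273)/(0.80402) = 0.82198
F(0.82198) = -0.02999
z3 = 0.82198 − (-0.02999)·(0.82198 − 0.90000) / (-0.02999 − 0.31364) = 0.82198 − (0.00234)/(-0.34363) = 0.82879

0.829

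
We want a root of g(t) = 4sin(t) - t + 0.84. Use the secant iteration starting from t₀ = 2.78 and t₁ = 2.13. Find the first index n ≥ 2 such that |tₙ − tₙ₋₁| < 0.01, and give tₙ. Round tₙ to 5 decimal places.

n = 4, tₙ = 2.66719

g(2.78) = -0.5249426, g(2.13) = 2.1007114
t₂ = 2.1300000 − 2.1007114·(-0.6500000)/(2.6256540) = 2.6500466;  |Δ| = 0.5200466
g(2.6500466) = 0.0779113
t₃ = 2.6500466 − 0.0779113·(0.5200466)/(-2.0228001) = 2.6700770;  |Δ| = 0.0200304
g(2.6700770) = -0.0131287
t₄ = 2.6700770 − (-0.0131287)·(0.0200304)/(-0.0910400) = 2.6671885;  |Δ| = 0.0028885
|t₄ − t₃| = 0.0028885 < 0.01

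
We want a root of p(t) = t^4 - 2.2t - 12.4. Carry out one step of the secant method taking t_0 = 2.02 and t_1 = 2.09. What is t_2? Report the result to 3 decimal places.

2.026

p(2.02) = -0.19434, p(2.09) = 2.08230
t_2 = 2.09000 − 2.08230·(2.09000 − 2.02000) / (2.08230 − (-0.19434)) = 2.09000 − (0.14576)/(2.27663) = 2.02598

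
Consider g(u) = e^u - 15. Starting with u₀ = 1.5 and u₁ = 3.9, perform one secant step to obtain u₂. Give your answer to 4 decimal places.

g(1.5) = -10.518311, g(3.9) = 34.402449
u₂ = 3.900000 − 34.402449·(3.900000 − 1.500000) / (34.402449 − (-10.518311)) = 3.900000 − (82.565878)/(44.920760) = 2.061966

2.0620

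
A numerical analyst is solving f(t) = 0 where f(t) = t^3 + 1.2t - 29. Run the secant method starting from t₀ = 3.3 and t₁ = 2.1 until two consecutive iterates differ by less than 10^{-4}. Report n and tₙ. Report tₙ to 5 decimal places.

n = 6, tₙ = 2.94220

f(3.3) = 10.8970000, f(2.1) = -17.2190000
t₂ = 2.1000000 − (-17.2190000)·(-1.2000000)/(-28.1160000) = 2.8349125;  |Δ| = 0.7349125
f(2.8349125) = -2.8146817
t₃ = 2.8349125 − (-2.8146817)·(0.7349125)/(14.4043183) = 2.9785184;  |Δ| = 0.1436059
f(2.9785184) = 0.9983616
t₄ = 2.9785184 − 0.9983616·(0.1436059)/(3.8130433) = 2.9409183;  |Δ| = 0.0376000
f(2.9409183) = -0.0348933
t₅ = 2.9409183 − (-0.0348933)·(-0.0376000)/(-1.0332549) = 2.9421881;  |Δ| = 0.0012698
f(2.9421881) = -0.0004088
t₆ = 2.9421881 − (-0.0004088)·(0.0012698)/(0.0344845) = 2.9422032;  |Δ| = 0.0000151
|t₆ − t₅| = 0.0000151 < 10^{-4}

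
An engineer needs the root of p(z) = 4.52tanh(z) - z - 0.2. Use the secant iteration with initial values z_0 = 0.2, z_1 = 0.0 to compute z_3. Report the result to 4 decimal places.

0.0569

p(0.2) = 0.492136, p(0.0) = -0.200000
z_2 = 0.000000 − (-0.200000)·(0.000000 − 0.200000) / (-0.200000 − 0.492136) = 0.000000 − (0.040000)/(-0.692136) = 0.057792
p(0.057792) = 0.003138
z_3 = 0.057792 − 0.003138·(0.057792 − 0.000000) / (0.003138 − (-0.200000)) = 0.057792 − (0.000181)/(0.203138) = 0.056899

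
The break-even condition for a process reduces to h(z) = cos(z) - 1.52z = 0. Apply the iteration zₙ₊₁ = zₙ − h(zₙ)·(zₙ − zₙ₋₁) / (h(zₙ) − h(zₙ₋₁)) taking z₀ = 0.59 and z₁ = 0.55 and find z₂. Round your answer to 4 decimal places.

0.5580

h(0.59) = -0.065859, h(0.55) = 0.016525
z₂ = 0.550000 − 0.016525·(0.550000 − 0.590000) / (0.016525 − (-0.065859)) = 0.550000 − (-0.000661)/(0.082384) = 0.558023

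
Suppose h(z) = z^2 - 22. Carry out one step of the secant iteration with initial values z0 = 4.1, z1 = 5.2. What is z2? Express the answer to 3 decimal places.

h(4.1) = -5.19000, h(5.2) = 5.04000
z2 = 5.20000 − 5.04000·(5.20000 − 4.10000) / (5.04000 − (-5.19000)) = 5.20000 − (5.54400)/(10.23000) = 4.65806

4.658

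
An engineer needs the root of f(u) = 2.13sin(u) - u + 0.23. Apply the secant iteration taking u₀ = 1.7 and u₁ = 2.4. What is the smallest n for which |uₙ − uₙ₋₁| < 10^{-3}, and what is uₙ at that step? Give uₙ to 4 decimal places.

f(1.7) = 0.642246, f(2.4) = -0.731263
u₂ = 2.400000 − (-0.731263)·(0.700000)/(-1.373509) = 2.027316;  |Δ| = 0.372684
f(2.027316) = 0.114554
u₃ = 2.027316 − 0.114554·(-0.372684)/(0.845818) = 2.077791;  |Δ| = 0.050475
f(2.077791) = 0.014271
u₄ = 2.077791 − 0.014271·(0.050475)/(-0.100284) = 2.084974;  |Δ| = 0.007183
f(2.084974) = -0.000389
u₅ = 2.084974 − (-0.000389)·(0.007183)/(-0.014659) = 2.084784;  |Δ| = 0.000190
|u₅ − u₄| = 0.000190 < 10^{-3}

n = 5, uₙ = 2.0848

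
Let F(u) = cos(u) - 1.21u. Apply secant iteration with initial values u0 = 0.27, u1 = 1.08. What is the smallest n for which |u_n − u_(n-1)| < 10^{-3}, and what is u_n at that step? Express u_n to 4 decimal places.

n = 5, u_n = 0.6553

F(0.27) = 0.637071, F(1.08) = -0.835472
u2 = 1.080000 − (-0.835472)·(0.810000)/(-1.472543) = 0.620433;  |Δ| = 0.459567
F(0.620433) = 0.062903
u3 = 0.620433 − 0.062903·(-0.459567)/(0.898375) = 0.652611;  |Δ| = 0.032178
F(0.652611) = 0.004841
u4 = 0.652611 − 0.004841·(0.032178)/(-0.058062) = 0.655294;  |Δ| = 0.002683
F(0.655294) = -0.000037
u5 = 0.655294 − (-0.000037)·(0.002683)/(-0.004879) = 0.655274;  |Δ| = 0.000021
|u5 − u4| = 0.000021 < 10^{-3}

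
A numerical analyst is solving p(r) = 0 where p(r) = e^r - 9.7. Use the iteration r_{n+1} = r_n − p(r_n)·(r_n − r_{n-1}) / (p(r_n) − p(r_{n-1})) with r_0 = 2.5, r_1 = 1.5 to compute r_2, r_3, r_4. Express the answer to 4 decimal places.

2.1776, 2.3141, 2.2701

p(2.5) = 2.482494, p(1.5) = -5.218311
r_2 = 1.500000 − (-5.218311)·(1.500000 − 2.500000) / (-5.218311 − 2.482494) = 1.500000 − (5.218311)/(-7.700805) = 2.177632
p(2.177632) = -0.874618
r_3 = 2.177632 − (-0.874618)·(2.177632 − 1.500000) / (-0.874618 − (-5.218311)) = 2.177632 − (-0.592669)/(4.343693) = 2.314075
p(2.314075) = 0.415567
r_4 = 2.314075 − 0.415567·(2.314075 − 2.177632) / (0.415567 − (-0.874618)) = 2.314075 − (0.056701)/(1.290185) = 2.270127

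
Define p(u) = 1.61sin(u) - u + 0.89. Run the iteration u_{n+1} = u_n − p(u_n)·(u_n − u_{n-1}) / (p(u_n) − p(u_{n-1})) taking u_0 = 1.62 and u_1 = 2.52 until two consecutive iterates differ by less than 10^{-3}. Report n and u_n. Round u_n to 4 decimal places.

p(1.62) = 0.878051, p(2.52) = -0.692448
u_2 = 2.520000 − (-0.692448)·(0.900000)/(-1.570499) = 2.123182;  |Δ| = 0.396818
p(2.123182) = 0.137372
u_3 = 2.123182 − 0.137372·(-0.396818)/(0.829819) = 2.188873;  |Δ| = 0.065691
p(2.188873) = 0.013269
u_4 = 2.188873 − 0.013269·(0.065691)/(-0.124103) = 2.195896;  |Δ| = 0.007024
p(2.195896) = -0.000340
u_5 = 2.195896 − (-0.000340)·(0.007024)/(-0.013609) = 2.195721;  |Δ| = 0.000175
|u_5 − u_4| = 0.000175 < 10^{-3}

n = 5, u_n = 2.1957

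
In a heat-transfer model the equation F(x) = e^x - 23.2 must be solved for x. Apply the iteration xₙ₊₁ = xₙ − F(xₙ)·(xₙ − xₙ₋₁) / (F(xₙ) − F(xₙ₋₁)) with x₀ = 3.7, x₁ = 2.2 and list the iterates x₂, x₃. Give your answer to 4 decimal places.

2.8767, 3.2987

F(3.7) = 17.247304, F(2.2) = -14.174987
x₂ = 2.200000 − (-14.174987)·(2.200000 − 3.700000) / (-14.174987 − 17.247304) = 2.200000 − (21.262480)/(-31.422291) = 2.876669
F(2.876669) = -5.444973
x₃ = 2.876669 − (-5.444973)·(2.876669 − 2.200000) / (-5.444973 − (-14.174987)) = 2.876669 − (-3.684443)/(8.730013) = 3.298712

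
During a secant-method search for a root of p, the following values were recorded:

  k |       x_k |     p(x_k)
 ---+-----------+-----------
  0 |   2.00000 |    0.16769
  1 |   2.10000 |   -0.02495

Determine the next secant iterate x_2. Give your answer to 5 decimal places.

2.08705

x_2 = 2.10000 − (-0.02495)·(2.10000 − 2.00000) / (-0.02495 − 0.16769)
   = 2.10000 − (-0.0024950)/(-0.1926400) = 2.0870484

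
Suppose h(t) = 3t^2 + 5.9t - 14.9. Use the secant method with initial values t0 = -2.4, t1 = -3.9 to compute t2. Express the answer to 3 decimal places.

-3.306

h(-2.4) = -11.78000, h(-3.9) = 7.72000
t2 = -3.90000 − 7.72000·(-3.90000 − (-2.40000)) / (7.72000 − (-11.78000)) = -3.90000 − (-11.58000)/(19.50000) = -3.30615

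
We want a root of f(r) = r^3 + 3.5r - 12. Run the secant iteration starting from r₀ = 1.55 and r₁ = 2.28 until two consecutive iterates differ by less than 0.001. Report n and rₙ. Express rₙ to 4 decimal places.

f(1.55) = -2.851125, f(2.28) = 7.832352
r₂ = 2.280000 − 7.832352·(0.730000)/(10.683477) = 1.744817;  |Δ| = 0.535183
f(1.744817) = -0.581245
r₃ = 1.744817 − (-0.581245)·(-0.535183)/(-8.413597) = 1.781789;  |Δ| = 0.036973
f(1.781789) = -0.106959
r₄ = 1.781789 − (-0.106959)·(0.036973)/(0.474287) = 1.790127;  |Δ| = 0.008338
f(1.790127) = 0.002009
r₅ = 1.790127 − 0.002009·(0.008338)/(0.108967) = 1.789974;  |Δ| = 0.000154
|r₅ − r₄| = 0.000154 < 0.001

n = 5, rₙ = 1.7900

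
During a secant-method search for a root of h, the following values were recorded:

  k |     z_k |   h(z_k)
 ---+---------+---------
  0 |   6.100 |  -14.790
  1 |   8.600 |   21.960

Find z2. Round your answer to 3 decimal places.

z2 = 8.600 − 21.960·(8.600 − 6.100) / (21.960 − (-14.790))
   = 8.600 − (54.90000)/(36.75000) = 7.10612

7.106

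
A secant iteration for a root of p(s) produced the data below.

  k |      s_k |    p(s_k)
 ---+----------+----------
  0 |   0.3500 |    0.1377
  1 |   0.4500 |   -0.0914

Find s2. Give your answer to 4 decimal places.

0.4101

s2 = 0.4500 − (-0.0914)·(0.4500 − 0.3500) / (-0.0914 − 0.1377)
   = 0.4500 − (-0.009140)/(-0.229100) = 0.410105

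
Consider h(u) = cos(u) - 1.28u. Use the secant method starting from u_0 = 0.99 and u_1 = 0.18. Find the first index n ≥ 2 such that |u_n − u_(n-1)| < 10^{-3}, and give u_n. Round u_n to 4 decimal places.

h(0.99) = -0.718510, h(0.18) = 0.753444
u_2 = 0.180000 − 0.753444·(-0.810000)/(1.471954) = 0.594612;  |Δ| = 0.414612
h(0.594612) = 0.067263
u_3 = 0.594612 − 0.067263·(0.414612)/(-0.686181) = 0.635254;  |Δ| = 0.040642
h(0.635254) = -0.008204
u_4 = 0.635254 − (-0.008204)·(0.040642)/(-0.075467) = 0.630836;  |Δ| = 0.004418
h(0.630836) = 0.000065
u_5 = 0.630836 − 0.000065·(-0.004418)/(0.008270) = 0.630871;  |Δ| = 0.000035
|u_5 − u_4| = 0.000035 < 10^{-3}

n = 5, u_n = 0.6309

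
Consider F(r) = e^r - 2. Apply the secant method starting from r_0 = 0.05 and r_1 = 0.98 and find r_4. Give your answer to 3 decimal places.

0.694

F(0.05) = -0.94873, F(0.98) = 0.66446
r_2 = 0.98000 − 0.66446·(0.98000 − 0.05000) / (0.66446 − (-0.94873)) = 0.98000 − (0.61794)/(1.61319) = 0.59694
F(0.59694) = -0.18345
r_3 = 0.59694 − (-0.18345)·(0.59694 − 0.98000) / (-0.18345 − 0.66446) = 0.59694 − (0.07027)/(-0.84790) = 0.67982
F(0.67982) = -0.02648
r_4 = 0.67982 − (-0.02648)·(0.67982 − 0.59694) / (-0.02648 − (-0.18345)) = 0.67982 − (-0.00219)/(0.15696) = 0.69380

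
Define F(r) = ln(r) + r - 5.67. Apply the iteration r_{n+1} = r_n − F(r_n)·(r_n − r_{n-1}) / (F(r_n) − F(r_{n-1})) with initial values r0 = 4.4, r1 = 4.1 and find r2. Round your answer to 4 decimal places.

4.2287

F(4.4) = 0.211605, F(4.1) = -0.159013
r2 = 4.100000 − (-0.159013)·(4.100000 − 4.400000) / (-0.159013 − 0.211605) = 4.100000 − (0.047704)/(-0.370618) = 4.228715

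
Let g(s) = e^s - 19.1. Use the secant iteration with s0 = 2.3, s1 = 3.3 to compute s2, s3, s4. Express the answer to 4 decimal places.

g(2.3) = -9.125818, g(3.3) = 8.012639
s2 = 3.300000 − 8.012639·(3.300000 − 2.300000) / (8.012639 − (-9.125818)) = 3.300000 − (8.012639)/(17.138456) = 2.832476
g(2.832476) = -2.112529
s3 = 2.832476 − (-2.112529)·(2.832476 − 3.300000) / (-2.112529 − 8.012639) = 2.832476 − (0.987658)/(-10.125168) = 2.930021
g(2.930021) = -0.371978
s4 = 2.930021 − (-0.371978)·(2.930021 − 2.832476) / (-0.371978 − (-2.112529)) = 2.930021 − (-0.036285)/(1.740551) = 2.950867

2.8325, 2.9300, 2.9509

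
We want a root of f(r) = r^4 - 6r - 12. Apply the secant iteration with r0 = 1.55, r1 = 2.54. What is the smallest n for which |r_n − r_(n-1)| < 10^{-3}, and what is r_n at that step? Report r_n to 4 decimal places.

n = 6, r_n = 2.2467

f(1.55) = -15.527994, f(2.54) = 14.383143
r2 = 2.540000 − 14.383143·(0.990000)/(29.911136) = 2.063946;  |Δ| = 0.476054
f(2.063946) = -6.237152
r3 = 2.063946 − (-6.237152)·(-0.476054)/(-20.620295) = 2.207941;  |Δ| = 0.143995
f(2.207941) = -1.481979
r4 = 2.207941 − (-1.481979)·(0.143995)/(4.755173) = 2.252818;  |Δ| = 0.044877
f(2.252818) = 0.240642
r5 = 2.252818 − 0.240642·(0.044877)/(1.722621) = 2.246549;  |Δ| = 0.006269
f(2.246549) = -0.007259
r6 = 2.246549 − (-0.007259)·(-0.006269)/(-0.247901) = 2.246733;  |Δ| = 0.000184
|r6 − r5| = 0.000184 < 10^{-3}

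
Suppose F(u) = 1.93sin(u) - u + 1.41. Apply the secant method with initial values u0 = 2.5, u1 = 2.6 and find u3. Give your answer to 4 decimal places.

2.5254

F(2.5) = 0.065051, F(2.6) = -0.195082
u2 = 2.600000 − (-0.195082)·(2.600000 − 2.500000) / (-0.195082 − 0.065051) = 2.600000 − (-0.019508)/(-0.260134) = 2.525007
F(2.525007) = 0.001021
u3 = 2.525007 − 0.001021·(2.525007 − 2.600000) / (0.001021 − (-0.195082)) = 2.525007 − (-0.000077)/(0.196104) = 2.525397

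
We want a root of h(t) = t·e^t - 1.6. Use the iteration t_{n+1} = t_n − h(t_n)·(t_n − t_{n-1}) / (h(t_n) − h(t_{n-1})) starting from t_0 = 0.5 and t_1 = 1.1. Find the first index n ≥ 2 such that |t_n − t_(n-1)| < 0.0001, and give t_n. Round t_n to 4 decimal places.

h(0.5) = -0.775639, h(1.1) = 1.704583
t_2 = 1.100000 − 1.704583·(0.600000)/(2.480222) = 0.687638;  |Δ| = 0.412362
h(0.687638) = -0.232280
t_3 = 0.687638 − (-0.232280)·(-0.412362)/(-1.936863) = 0.737091;  |Δ| = 0.049453
h(0.737091) = -0.059593
t_4 = 0.737091 − (-0.059593)·(0.049453)/(0.172687) = 0.754157;  |Δ| = 0.017066
h(0.754157) = 0.003200
t_5 = 0.754157 − 0.003200·(0.017066)/(0.062793) = 0.753287;  |Δ| = 0.000870
h(0.753287) = -0.000041
t_6 = 0.753287 − (-0.000041)·(-0.000870)/(-0.003241) = 0.753298;  |Δ| = 0.000011
|t_6 − t_5| = 0.000011 < 0.0001

n = 6, t_n = 0.7533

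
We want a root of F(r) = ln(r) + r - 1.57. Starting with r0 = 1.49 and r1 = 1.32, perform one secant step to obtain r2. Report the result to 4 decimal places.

F(1.49) = 0.318776, F(1.32) = 0.027632
r2 = 1.320000 − 0.027632·(1.320000 − 1.490000) / (0.027632 − 0.318776) = 1.320000 − (-0.004697)/(-0.291144) = 1.303866

1.3039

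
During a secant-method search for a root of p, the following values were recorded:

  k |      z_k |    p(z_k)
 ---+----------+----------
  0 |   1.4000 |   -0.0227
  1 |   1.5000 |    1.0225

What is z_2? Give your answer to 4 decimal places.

z_2 = 1.5000 − 1.0225·(1.5000 − 1.4000) / (1.0225 − (-0.0227))
   = 1.5000 − (0.102250)/(1.045200) = 1.402172

1.4022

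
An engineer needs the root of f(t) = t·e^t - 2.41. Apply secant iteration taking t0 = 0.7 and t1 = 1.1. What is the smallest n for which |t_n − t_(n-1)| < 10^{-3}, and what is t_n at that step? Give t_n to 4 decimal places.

n = 5, t_n = 0.9407

f(0.7) = -1.000373, f(1.1) = 0.894583
t2 = 1.100000 − 0.894583·(0.400000)/(1.894956) = 0.911165;  |Δ| = 0.188835
f(0.911165) = -0.143731
t3 = 0.911165 − (-0.143731)·(-0.188835)/(-1.038314) = 0.937305;  |Δ| = 0.026140
f(0.937305) = -0.016973
t4 = 0.937305 − (-0.016973)·(0.026140)/(0.126759) = 0.940805;  |Δ| = 0.003500
f(0.940805) = 0.000385
t5 = 0.940805 − 0.000385·(0.003500)/(0.017358) = 0.940728;  |Δ| = 0.000078
|t5 − t4| = 0.000078 < 10^{-3}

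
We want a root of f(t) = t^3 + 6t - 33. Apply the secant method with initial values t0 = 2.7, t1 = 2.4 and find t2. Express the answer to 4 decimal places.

2.5871

f(2.7) = 2.883000, f(2.4) = -4.776000
t2 = 2.400000 − (-4.776000)·(2.400000 − 2.700000) / (-4.776000 − 2.883000) = 2.400000 − (1.432800)/(-7.659000) = 2.587074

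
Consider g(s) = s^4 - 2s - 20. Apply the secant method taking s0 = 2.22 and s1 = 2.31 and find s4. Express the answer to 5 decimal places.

g(2.22) = -0.1508734, g(2.31) = 3.8539632
s2 = 2.3100000 − 3.8539632·(2.3100000 − 2.2200000) / (3.8539632 − (-0.1508734)) = 2.3100000 − (0.3468567)/(4.0048366) = 2.2233906
g(2.2233906) = -0.0089295
s3 = 2.2233906 − (-0.0089295)·(2.2233906 − 2.3100000) / (-0.0089295 − 3.8539632) = 2.2233906 − (0.0007734)/(-3.8628927) = 2.2235908
g(2.2235908) = -0.0005266
s4 = 2.2235908 − (-0.0005266)·(2.2235908 − 2.2233906) / (-0.0005266 − (-0.0089295)) = 2.2235908 − (-0.0000001)/(0.0084029) = 2.2236033

2.22360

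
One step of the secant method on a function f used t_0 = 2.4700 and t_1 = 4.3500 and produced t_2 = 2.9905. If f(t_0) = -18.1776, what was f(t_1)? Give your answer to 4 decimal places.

The secant line through (2.4700, -18.1776) and (4.3500, f(t_1)) crosses zero at t_2 = 2.9905.
So (2.4700, -18.1776), (4.3500, f(t_1)), (2.9905, 0) are collinear:
f(t_1) = -18.1776 · (4.3500 − 2.9905) / (2.4700 − 2.9905) = -18.1776 · (1.359500)/(-0.520500) = 47.478285

47.4783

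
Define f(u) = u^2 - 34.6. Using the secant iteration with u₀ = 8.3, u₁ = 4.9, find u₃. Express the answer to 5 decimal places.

5.89884

f(8.3) = 34.2900000, f(4.9) = -10.5900000
u₂ = 4.9000000 − (-10.5900000)·(4.9000000 − 8.3000000) / (-10.5900000 − 34.2900000) = 4.9000000 − (36.0060000)/(-44.8800000) = 5.7022727
f(5.7022727) = -2.0840857
u₃ = 5.7022727 − (-2.0840857)·(5.7022727 − 4.9000000) / (-2.0840857 − (-10.5900000)) = 5.7022727 − (-1.6720052)/(8.5059143) = 5.8988424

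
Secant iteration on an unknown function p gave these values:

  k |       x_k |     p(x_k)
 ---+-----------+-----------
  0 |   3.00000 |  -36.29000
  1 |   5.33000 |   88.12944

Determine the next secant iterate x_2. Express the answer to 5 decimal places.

x_2 = 5.33000 − 88.12944·(5.33000 − 3.00000) / (88.12944 − (-36.29000))
   = 5.33000 − (205.3415952)/(124.4194400) = 3.6796020

3.67960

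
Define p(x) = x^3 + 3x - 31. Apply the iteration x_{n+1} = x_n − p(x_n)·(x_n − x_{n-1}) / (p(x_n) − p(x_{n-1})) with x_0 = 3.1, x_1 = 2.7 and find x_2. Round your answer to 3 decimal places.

p(3.1) = 8.09100, p(2.7) = -3.21700
x_2 = 2.70000 − (-3.21700)·(2.70000 − 3.10000) / (-3.21700 − 8.09100) = 2.70000 − (1.28680)/(-11.30800) = 2.81380

2.814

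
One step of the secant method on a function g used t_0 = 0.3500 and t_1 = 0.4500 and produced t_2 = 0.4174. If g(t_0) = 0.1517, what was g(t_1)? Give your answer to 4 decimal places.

-0.0734

The secant line through (0.3500, 0.1517) and (0.4500, g(t_1)) crosses zero at t_2 = 0.4174.
So (0.3500, 0.1517), (0.4500, g(t_1)), (0.4174, 0) are collinear:
g(t_1) = 0.1517 · (0.4500 − 0.4174) / (0.3500 − 0.4174) = 0.1517 · (0.032600)/(-0.067400) = -0.073374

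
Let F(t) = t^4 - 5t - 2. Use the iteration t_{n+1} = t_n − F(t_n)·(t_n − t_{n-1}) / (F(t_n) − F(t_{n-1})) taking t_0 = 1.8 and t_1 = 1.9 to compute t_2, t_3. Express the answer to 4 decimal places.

1.8247, 1.8265

F(1.8) = -0.502400, F(1.9) = 1.532100
t_2 = 1.900000 − 1.532100·(1.900000 − 1.800000) / (1.532100 − (-0.502400)) = 1.900000 − (0.153210)/(2.034500) = 1.824694
F(1.824694) = -0.037845
t_3 = 1.824694 − (-0.037845)·(1.824694 − 1.900000) / (-0.037845 − 1.532100) = 1.824694 − (0.002850)/(-1.569945) = 1.826509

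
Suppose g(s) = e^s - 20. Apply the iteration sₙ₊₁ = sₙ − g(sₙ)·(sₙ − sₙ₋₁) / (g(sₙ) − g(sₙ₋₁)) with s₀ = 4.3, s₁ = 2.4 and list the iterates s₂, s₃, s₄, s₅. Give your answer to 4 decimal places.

2.6721, 3.1086, 2.9769, 2.9947

g(4.3) = 53.699794, g(2.4) = -8.976824
s₂ = 2.400000 − (-8.976824)·(2.400000 − 4.300000) / (-8.976824 − 53.699794) = 2.400000 − (17.055965)/(-62.676617) = 2.672126
g(2.672126) = -5.529292
s₃ = 2.672126 − (-5.529292)·(2.672126 − 2.400000) / (-5.529292 − (-8.976824)) = 2.672126 − (-1.504667)/(3.447531) = 3.108574
g(3.108574) = 2.389095
s₄ = 3.108574 − 2.389095·(3.108574 − 2.672126) / (2.389095 − (-5.529292)) = 3.108574 − (1.042715)/(7.918388) = 2.976891
g(2.976891) = -0.373292
s₅ = 2.976891 − (-0.373292)·(2.976891 − 3.108574) / (-0.373292 − 2.389095) = 2.976891 − (0.049156)/(-2.762387) = 2.994686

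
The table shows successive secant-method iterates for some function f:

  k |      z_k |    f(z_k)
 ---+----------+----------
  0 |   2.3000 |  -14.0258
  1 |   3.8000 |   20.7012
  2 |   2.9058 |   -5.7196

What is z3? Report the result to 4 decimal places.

3.0994

z3 = 2.9058 − (-5.7196)·(2.9058 − 3.8000) / (-5.7196 − 20.7012)
   = 2.9058 − (5.114466)/(-26.420800) = 3.099377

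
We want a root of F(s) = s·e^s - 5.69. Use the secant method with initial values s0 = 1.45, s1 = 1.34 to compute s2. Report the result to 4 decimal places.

F(1.45) = 0.491516, F(1.34) = -0.572482
s2 = 1.340000 − (-0.572482)·(1.340000 − 1.450000) / (-0.572482 − 0.491516) = 1.340000 − (0.062973)/(-1.063998) = 1.399185

1.3992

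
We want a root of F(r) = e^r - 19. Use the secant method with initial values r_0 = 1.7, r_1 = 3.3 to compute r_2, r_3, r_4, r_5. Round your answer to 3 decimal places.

F(1.7) = -13.52605, F(3.3) = 8.11264
r_2 = 3.30000 − 8.11264·(3.30000 − 1.70000) / (8.11264 − (-13.52605)) = 3.30000 − (12.98022)/(21.63869) = 2.70014
F(2.70014) = -4.11821
r_3 = 2.70014 − (-4.11821)·(2.70014 − 3.30000) / (-4.11821 − 8.11264) = 2.70014 − (2.47036)/(-12.23085) = 2.90212
F(2.90212) = -0.78736
r_4 = 2.90212 − (-0.78736)·(2.90212 − 2.70014) / (-0.78736 − (-4.11821)) = 2.90212 − (-0.15903)/(3.33085) = 2.94986
F(2.94986) = 0.10328
r_5 = 2.94986 − 0.10328·(2.94986 − 2.90212) / (0.10328 − (-0.78736)) = 2.94986 − (0.00493)/(0.89064) = 2.94432

2.700, 2.902, 2.950, 2.944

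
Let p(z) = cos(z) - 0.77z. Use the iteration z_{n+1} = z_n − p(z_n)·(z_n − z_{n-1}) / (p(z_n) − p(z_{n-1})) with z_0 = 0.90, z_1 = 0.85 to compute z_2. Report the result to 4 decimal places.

0.8536

p(0.90) = -0.071390, p(0.85) = 0.005483
z_2 = 0.850000 − 0.005483·(0.850000 − 0.900000) / (0.005483 − (-0.071390)) = 0.850000 − (-0.000274)/(0.076873) = 0.853566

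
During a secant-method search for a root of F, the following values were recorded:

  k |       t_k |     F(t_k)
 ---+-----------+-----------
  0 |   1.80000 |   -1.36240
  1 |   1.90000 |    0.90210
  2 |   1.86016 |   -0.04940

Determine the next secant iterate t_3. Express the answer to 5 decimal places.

t_3 = 1.86016 − (-0.04940)·(1.86016 − 1.90000) / (-0.04940 − 0.90210)
   = 1.86016 − (0.0019681)/(-0.9515000) = 1.8622284

1.86223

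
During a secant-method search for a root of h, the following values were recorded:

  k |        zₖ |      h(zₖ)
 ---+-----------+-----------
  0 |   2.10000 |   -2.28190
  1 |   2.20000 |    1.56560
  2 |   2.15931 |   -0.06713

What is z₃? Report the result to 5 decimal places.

2.16098

z₃ = 2.15931 − (-0.06713)·(2.15931 − 2.20000) / (-0.06713 − 1.56560)
   = 2.15931 − (0.0027315)/(-1.6327300) = 2.1609830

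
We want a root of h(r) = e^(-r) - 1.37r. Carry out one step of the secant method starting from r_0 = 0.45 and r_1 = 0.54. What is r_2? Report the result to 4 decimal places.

0.4607

h(0.45) = 0.021128, h(0.54) = -0.157052
r_2 = 0.540000 − (-0.157052)·(0.540000 − 0.450000) / (-0.157052 − 0.021128) = 0.540000 − (-0.014135)/(-0.178180) = 0.460672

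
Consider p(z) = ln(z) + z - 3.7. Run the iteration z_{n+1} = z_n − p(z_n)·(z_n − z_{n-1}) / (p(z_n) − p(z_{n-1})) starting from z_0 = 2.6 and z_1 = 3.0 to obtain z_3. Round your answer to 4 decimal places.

p(2.6) = -0.144489, p(3.0) = 0.398612
z_2 = 3.000000 − 0.398612·(3.000000 − 2.600000) / (0.398612 − (-0.144489)) = 3.000000 − (0.159445)/(0.543101) = 2.706417
p(2.706417) = 0.002043
z_3 = 2.706417 − 0.002043·(2.706417 − 3.000000) / (0.002043 − 0.398612) = 2.706417 − (-0.000600)/(-0.396569) = 2.704905

2.7049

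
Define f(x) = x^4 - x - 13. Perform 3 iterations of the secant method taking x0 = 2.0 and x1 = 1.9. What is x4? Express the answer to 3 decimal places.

1.967

f(2.0) = 1.00000, f(1.9) = -1.86790
x2 = 1.90000 − (-1.86790)·(1.90000 − 2.00000) / (-1.86790 − 1.00000) = 1.90000 − (0.18679)/(-2.86790) = 1.96513
f(1.96513) = -0.05209
x3 = 1.96513 − (-0.05209)·(1.96513 − 1.90000) / (-0.05209 − (-1.86790)) = 1.96513 − (-0.00339)/(1.81581) = 1.96700
f(1.96700) = 0.00284
x4 = 1.96700 − 0.00284·(1.96700 − 1.96513) / (0.00284 − (-0.05209)) = 1.96700 − (0.00001)/(0.05493) = 1.96690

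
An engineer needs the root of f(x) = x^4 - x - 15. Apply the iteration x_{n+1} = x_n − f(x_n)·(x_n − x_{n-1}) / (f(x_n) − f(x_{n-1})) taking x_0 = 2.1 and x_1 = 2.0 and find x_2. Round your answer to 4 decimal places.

2.0299

f(2.1) = 2.348100, f(2.0) = -1.000000
x_2 = 2.000000 − (-1.000000)·(2.000000 − 2.100000) / (-1.000000 − 2.348100) = 2.000000 − (0.100000)/(-3.348100) = 2.029868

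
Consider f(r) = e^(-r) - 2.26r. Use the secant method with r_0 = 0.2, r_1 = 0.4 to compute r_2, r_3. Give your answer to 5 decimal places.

f(0.2) = 0.3667308, f(0.4) = -0.2336800
r_2 = 0.4000000 − (-0.2336800)·(0.4000000 − 0.2000000) / (-0.2336800 − 0.3667308) = 0.4000000 − (-0.0467360)/(-0.6004107) = 0.3221600
f(0.3221600) = -0.0034992
r_3 = 0.3221600 − (-0.0034992)·(0.3221600 − 0.4000000) / (-0.0034992 − (-0.2336800)) = 0.3221600 − (0.0002724)/(0.2301807) = 0.3209766

0.32216, 0.32098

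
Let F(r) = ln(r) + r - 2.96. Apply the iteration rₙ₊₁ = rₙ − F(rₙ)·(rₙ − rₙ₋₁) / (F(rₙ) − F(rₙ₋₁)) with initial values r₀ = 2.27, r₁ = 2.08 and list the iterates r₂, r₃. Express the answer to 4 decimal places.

F(2.27) = 0.129780, F(2.08) = -0.147632
r₂ = 2.080000 − (-0.147632)·(2.080000 − 2.270000) / (-0.147632 − 0.129780) = 2.080000 − (0.028050)/(-0.277412) = 2.181114
F(2.181114) = 0.000949
r₃ = 2.181114 − 0.000949·(2.181114 − 2.080000) / (0.000949 − (-0.147632)) = 2.181114 − (0.000096)/(0.148581) = 2.180468

2.1811, 2.1805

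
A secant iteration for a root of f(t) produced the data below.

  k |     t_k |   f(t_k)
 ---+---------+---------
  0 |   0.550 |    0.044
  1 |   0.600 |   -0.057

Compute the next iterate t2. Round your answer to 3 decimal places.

0.572

t2 = 0.600 − (-0.057)·(0.600 − 0.550) / (-0.057 − 0.044)
   = 0.600 − (-0.00285)/(-0.10100) = 0.57178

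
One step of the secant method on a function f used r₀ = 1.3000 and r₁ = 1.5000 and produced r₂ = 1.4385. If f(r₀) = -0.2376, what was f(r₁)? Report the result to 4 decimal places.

The secant line through (1.3000, -0.2376) and (1.5000, f(r₁)) crosses zero at r₂ = 1.4385.
So (1.3000, -0.2376), (1.5000, f(r₁)), (1.4385, 0) are collinear:
f(r₁) = -0.2376 · (1.5000 − 1.4385) / (1.3000 − 1.4385) = -0.2376 · (0.061500)/(-0.138500) = 0.105505

0.1055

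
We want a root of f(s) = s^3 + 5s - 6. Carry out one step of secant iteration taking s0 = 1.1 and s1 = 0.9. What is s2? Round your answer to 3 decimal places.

0.996

f(1.1) = 0.83100, f(0.9) = -0.77100
s2 = 0.90000 − (-0.77100)·(0.90000 − 1.10000) / (-0.77100 − 0.83100) = 0.90000 − (0.15420)/(-1.60200) = 0.99625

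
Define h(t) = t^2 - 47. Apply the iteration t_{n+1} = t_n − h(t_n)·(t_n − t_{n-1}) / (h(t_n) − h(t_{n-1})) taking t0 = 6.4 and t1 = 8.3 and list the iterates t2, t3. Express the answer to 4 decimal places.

6.8109, 6.8514

h(6.4) = -6.040000, h(8.3) = 21.890000
t2 = 8.300000 − 21.890000·(8.300000 − 6.400000) / (21.890000 − (-6.040000)) = 8.300000 − (41.591000)/(27.930000) = 6.810884
h(6.810884) = -0.611854
t3 = 6.810884 − (-0.611854)·(6.810884 − 8.300000) / (-0.611854 − 21.890000) = 6.810884 − (0.911122)/(-22.501854) = 6.851375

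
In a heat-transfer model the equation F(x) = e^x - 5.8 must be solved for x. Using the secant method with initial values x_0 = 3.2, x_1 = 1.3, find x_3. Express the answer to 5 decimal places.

1.82617

F(3.2) = 18.7325302, F(1.3) = -2.1307033
x_2 = 1.3000000 − (-2.1307033)·(1.3000000 − 3.2000000) / (-2.1307033 − 18.7325302) = 1.3000000 − (4.0483363)/(-20.8632335) = 1.4940417
F(1.4940417) = -1.3449350
x_3 = 1.4940417 − (-1.3449350)·(1.4940417 − 1.3000000) / (-1.3449350 − (-2.1307033)) = 1.4940417 − (-0.2609734)/(0.7857683) = 1.8261668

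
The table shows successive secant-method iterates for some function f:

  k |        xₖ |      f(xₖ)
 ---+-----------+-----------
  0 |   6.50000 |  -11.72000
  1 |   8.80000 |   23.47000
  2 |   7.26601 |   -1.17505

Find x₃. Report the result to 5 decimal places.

7.33915

x₃ = 7.26601 − (-1.17505)·(7.26601 − 8.80000) / (-1.17505 − 23.47000)
   = 7.26601 − (1.8025149)/(-24.6450500) = 7.3391490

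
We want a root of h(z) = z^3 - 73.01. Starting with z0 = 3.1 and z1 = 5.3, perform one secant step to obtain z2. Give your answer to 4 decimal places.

h(3.1) = -43.219000, h(5.3) = 75.867000
z2 = 5.300000 − 75.867000·(5.300000 − 3.100000) / (75.867000 − (-43.219000)) = 5.300000 − (166.907400)/(119.086000) = 3.898430

3.8984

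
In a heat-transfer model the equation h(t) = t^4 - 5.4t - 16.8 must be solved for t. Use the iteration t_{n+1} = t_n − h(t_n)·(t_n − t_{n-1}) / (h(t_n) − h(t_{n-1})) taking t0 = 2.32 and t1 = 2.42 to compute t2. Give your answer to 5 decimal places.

2.32747

h(2.32) = -0.3577702, h(2.42) = 4.4294210
t2 = 2.4200000 − 4.4294210·(2.4200000 − 2.3200000) / (4.4294210 − (-0.3577702)) = 2.4200000 − (0.4429421)/(4.7871912) = 2.3274735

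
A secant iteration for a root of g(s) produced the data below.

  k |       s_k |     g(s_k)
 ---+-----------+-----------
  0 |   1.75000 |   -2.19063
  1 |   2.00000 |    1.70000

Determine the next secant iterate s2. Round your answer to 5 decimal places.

1.89076

s2 = 2.00000 − 1.70000·(2.00000 − 1.75000) / (1.70000 − (-2.19063))
   = 2.00000 − (0.4250000)/(3.8906300) = 1.8907632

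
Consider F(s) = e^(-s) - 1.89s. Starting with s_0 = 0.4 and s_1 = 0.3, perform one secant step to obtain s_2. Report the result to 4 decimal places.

F(0.4) = -0.085680, F(0.3) = 0.173818
s_2 = 0.300000 − 0.173818·(0.300000 − 0.400000) / (0.173818 − (-0.085680)) = 0.300000 − (-0.017382)/(0.259498) = 0.366982

0.3670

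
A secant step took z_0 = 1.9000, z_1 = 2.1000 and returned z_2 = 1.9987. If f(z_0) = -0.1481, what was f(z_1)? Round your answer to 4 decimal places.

The secant line through (1.9000, -0.1481) and (2.1000, f(z_1)) crosses zero at z_2 = 1.9987.
So (1.9000, -0.1481), (2.1000, f(z_1)), (1.9987, 0) are collinear:
f(z_1) = -0.1481 · (2.1000 − 1.9987) / (1.9000 − 1.9987) = -0.1481 · (0.101300)/(-0.098700) = 0.152001

0.1520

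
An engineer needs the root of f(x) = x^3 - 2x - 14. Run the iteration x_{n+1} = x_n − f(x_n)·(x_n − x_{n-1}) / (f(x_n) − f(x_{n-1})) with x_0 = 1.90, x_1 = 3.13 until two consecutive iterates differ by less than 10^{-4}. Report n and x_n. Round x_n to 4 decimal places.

n = 6, x_n = 2.6857

f(1.90) = -10.941000, f(3.13) = 10.404297
x_2 = 3.130000 − 10.404297·(1.230000)/(21.345297) = 2.530463;  |Δ| = 0.599537
f(2.530463) = -2.857748
x_3 = 2.530463 − (-2.857748)·(-0.599537)/(-13.262045) = 2.659654;  |Δ| = 0.129190
f(2.659654) = -0.505564
x_4 = 2.659654 − (-0.505564)·(0.129190)/(2.352184) = 2.687421;  |Δ| = 0.027767
f(2.687421) = 0.034333
x_5 = 2.687421 − 0.034333·(0.027767)/(0.539897) = 2.685655;  |Δ| = 0.001766
f(2.685655) = -0.000369
x_6 = 2.685655 − (-0.000369)·(-0.001766)/(-0.034701) = 2.685674;  |Δ| = 0.000019
|x_6 − x_5| = 0.000019 < 10^{-4}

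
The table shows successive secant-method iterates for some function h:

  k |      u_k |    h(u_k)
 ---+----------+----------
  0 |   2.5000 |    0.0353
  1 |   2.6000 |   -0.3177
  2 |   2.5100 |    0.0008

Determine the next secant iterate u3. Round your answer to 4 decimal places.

2.5102

u3 = 2.5100 − 0.0008·(2.5100 − 2.6000) / (0.0008 − (-0.3177))
   = 2.5100 − (-0.000072)/(0.318500) = 2.510226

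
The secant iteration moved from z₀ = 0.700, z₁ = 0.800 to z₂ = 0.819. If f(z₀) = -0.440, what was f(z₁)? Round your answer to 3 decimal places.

-0.070

The secant line through (0.700, -0.440) and (0.800, f(z₁)) crosses zero at z₂ = 0.819.
So (0.700, -0.440), (0.800, f(z₁)), (0.819, 0) are collinear:
f(z₁) = -0.440 · (0.800 − 0.819) / (0.700 − 0.819) = -0.440 · (-0.01900)/(-0.11900) = -0.07025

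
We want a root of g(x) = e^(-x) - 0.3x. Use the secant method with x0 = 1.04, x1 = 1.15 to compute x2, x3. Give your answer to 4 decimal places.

1.1053, 1.1045

g(1.04) = 0.041455, g(1.15) = -0.028363
x2 = 1.150000 − (-0.028363)·(1.150000 − 1.040000) / (-0.028363 − 0.041455) = 1.150000 − (-0.003120)/(-0.069818) = 1.105313
g(1.105313) = -0.000487
x3 = 1.105313 − (-0.000487)·(1.105313 − 1.150000) / (-0.000487 − (-0.028363)) = 1.105313 − (0.000022)/(0.027877) = 1.104533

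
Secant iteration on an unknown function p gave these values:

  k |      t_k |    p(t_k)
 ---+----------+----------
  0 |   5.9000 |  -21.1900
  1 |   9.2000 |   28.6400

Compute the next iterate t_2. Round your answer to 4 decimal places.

t_2 = 9.2000 − 28.6400·(9.2000 − 5.9000) / (28.6400 − (-21.1900))
   = 9.2000 − (94.512000)/(49.830000) = 7.303311

7.3033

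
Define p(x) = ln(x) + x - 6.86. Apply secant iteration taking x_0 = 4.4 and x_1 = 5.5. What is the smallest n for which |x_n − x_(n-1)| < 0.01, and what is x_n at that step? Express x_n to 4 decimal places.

n = 3, x_n = 5.2095

p(4.4) = -0.978395, p(5.5) = 0.344748
x_2 = 5.500000 − 0.344748·(1.100000)/(1.323144) = 5.213392;  |Δ| = 0.286608
p(5.213392) = 0.004623
x_3 = 5.213392 − 0.004623·(-0.286608)/(-0.340125) = 5.209497;  |Δ| = 0.003896
|x_3 − x_2| = 0.003896 < 0.01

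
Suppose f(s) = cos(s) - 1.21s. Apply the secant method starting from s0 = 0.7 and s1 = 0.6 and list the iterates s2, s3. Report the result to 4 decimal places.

f(0.7) = -0.082158, f(0.6) = 0.099336
s2 = 0.600000 − 0.099336·(0.600000 − 0.700000) / (0.099336 − (-0.082158)) = 0.600000 − (-0.009934)/(0.181493) = 0.654732
f(0.654732) = 0.000985
s3 = 0.654732 − 0.000985·(0.654732 − 0.600000) / (0.000985 − 0.099336) = 0.654732 − (0.000054)/(-0.098351) = 0.655280

0.6547, 0.6553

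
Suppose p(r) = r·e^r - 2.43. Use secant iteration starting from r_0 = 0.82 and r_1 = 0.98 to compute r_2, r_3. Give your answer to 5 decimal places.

0.94132, 0.94465

p(0.82) = -0.5681901, p(0.98) = 0.1811671
r_2 = 0.9800000 − 0.1811671·(0.9800000 − 0.8200000) / (0.1811671 − (-0.5681901)) = 0.9800000 − (0.0289867)/(0.7493573) = 0.9413179
p(0.9413179) = -0.0170659
r_3 = 0.9413179 − (-0.0170659)·(0.9413179 − 0.9800000) / (-0.0170659 − 0.1811671) = 0.9413179 − (0.0006601)/(-0.1982330) = 0.9446480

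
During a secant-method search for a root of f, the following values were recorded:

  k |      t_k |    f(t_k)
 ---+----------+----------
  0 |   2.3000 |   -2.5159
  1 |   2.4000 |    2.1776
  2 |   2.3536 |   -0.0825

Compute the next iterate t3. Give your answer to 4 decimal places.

2.3553

t3 = 2.3536 − (-0.0825)·(2.3536 − 2.4000) / (-0.0825 − 2.1776)
   = 2.3536 − (0.003828)/(-2.260100) = 2.355294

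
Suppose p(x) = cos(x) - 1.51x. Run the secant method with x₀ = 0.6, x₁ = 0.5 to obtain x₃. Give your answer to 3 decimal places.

p(0.6) = -0.08066, p(0.5) = 0.12258
x₂ = 0.50000 − 0.12258·(0.50000 − 0.60000) / (0.12258 − (-0.08066)) = 0.50000 − (-0.01226)/(0.20325) = 0.56031
p(0.56031) = 0.00102
x₃ = 0.56031 − 0.00102·(0.56031 − 0.50000) / (0.00102 − 0.12258) = 0.56031 − (0.00006)/(-0.12156) = 0.56082

0.561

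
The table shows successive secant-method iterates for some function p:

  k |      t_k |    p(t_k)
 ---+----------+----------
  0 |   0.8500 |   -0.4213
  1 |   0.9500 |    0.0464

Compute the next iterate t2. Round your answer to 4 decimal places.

0.9401

t2 = 0.9500 − 0.0464·(0.9500 − 0.8500) / (0.0464 − (-0.4213))
   = 0.9500 − (0.004640)/(0.467700) = 0.940079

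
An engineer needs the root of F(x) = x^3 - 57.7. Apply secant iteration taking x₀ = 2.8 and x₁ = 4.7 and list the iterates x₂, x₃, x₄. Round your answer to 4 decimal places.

3.6296, 3.8185, 3.8671

F(2.8) = -35.748000, F(4.7) = 46.123000
x₂ = 4.700000 − 46.123000·(4.700000 − 2.800000) / (46.123000 − (-35.748000)) = 4.700000 − (87.633700)/(81.871000) = 3.629612
F(3.629612) = -9.883172
x₃ = 3.629612 − (-9.883172)·(3.629612 − 4.700000) / (-9.883172 − 46.123000) = 3.629612 − (10.578824)/(-56.006172) = 3.818499
F(3.818499) = -2.022707
x₄ = 3.818499 − (-2.022707)·(3.818499 − 3.629612) / (-2.022707 − (-9.883172)) = 3.818499 − (-0.382063)/(7.860465) = 3.867105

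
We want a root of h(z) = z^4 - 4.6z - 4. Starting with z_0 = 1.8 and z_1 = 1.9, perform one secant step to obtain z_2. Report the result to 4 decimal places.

h(1.8) = -1.782400, h(1.9) = 0.292100
z_2 = 1.900000 − 0.292100·(1.900000 − 1.800000) / (0.292100 − (-1.782400)) = 1.900000 − (0.029210)/(2.074500) = 1.885919

1.8859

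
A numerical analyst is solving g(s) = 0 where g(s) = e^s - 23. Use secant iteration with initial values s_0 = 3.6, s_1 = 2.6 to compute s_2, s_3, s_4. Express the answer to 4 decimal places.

3.0122, 3.1723, 3.1332

g(3.6) = 13.598234, g(2.6) = -9.536262
s_2 = 2.600000 − (-9.536262)·(2.600000 − 3.600000) / (-9.536262 − 13.598234) = 2.600000 − (9.536262)/(-23.134496) = 3.012210
g(3.012210) = -2.667723
s_3 = 3.012210 − (-2.667723)·(3.012210 − 2.600000) / (-2.667723 − (-9.536262)) = 3.012210 − (-1.099661)/(6.868539) = 3.172311
g(3.172311) = 0.862562
s_4 = 3.172311 − 0.862562·(3.172311 − 3.012210) / (0.862562 − (-2.667723)) = 3.172311 − (0.138097)/(3.530285) = 3.133193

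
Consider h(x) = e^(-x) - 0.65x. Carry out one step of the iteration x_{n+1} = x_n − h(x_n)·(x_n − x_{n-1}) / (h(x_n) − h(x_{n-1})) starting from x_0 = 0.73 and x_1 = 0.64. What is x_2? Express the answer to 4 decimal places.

h(0.73) = 0.007409, h(0.64) = 0.111292
x_2 = 0.640000 − 0.111292·(0.640000 − 0.730000) / (0.111292 − 0.007409) = 0.640000 − (-0.010016)/(0.103883) = 0.736419

0.7364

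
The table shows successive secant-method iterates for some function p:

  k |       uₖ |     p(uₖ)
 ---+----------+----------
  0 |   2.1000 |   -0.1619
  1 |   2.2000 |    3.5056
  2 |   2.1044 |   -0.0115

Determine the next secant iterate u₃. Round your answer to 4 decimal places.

u₃ = 2.1044 − (-0.0115)·(2.1044 − 2.2000) / (-0.0115 − 3.5056)
   = 2.1044 − (0.001099)/(-3.517100) = 2.104713

2.1047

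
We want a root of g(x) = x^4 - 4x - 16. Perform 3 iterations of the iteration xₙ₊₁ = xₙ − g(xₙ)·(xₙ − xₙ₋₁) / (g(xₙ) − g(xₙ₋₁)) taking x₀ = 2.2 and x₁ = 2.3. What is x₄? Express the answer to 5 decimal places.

g(2.2) = -1.3744000, g(2.3) = 2.7841000
x₂ = 2.3000000 − 2.7841000·(2.3000000 − 2.2000000) / (2.7841000 − (-1.3744000)) = 2.3000000 − (0.2784100)/(4.1585000) = 2.2330504
g(2.2330504) = -0.0668797
x₃ = 2.2330504 − (-0.0668797)·(2.2330504 − 2.3000000) / (-0.0668797 − 2.7841000) = 2.2330504 − (0.0044776)/(-2.8509797) = 2.2346209
g(2.2346209) = -0.0031354
x₄ = 2.2346209 − (-0.0031354)·(2.2346209 − 2.2330504) / (-0.0031354 − (-0.0668797)) = 2.2346209 − (-0.0000049)/(0.0637443) = 2.2346982

2.23470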